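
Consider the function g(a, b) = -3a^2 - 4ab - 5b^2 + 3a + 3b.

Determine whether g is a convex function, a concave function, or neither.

concave

g is quadratic, so its Hessian is the constant matrix H = [[-6, -4], [-4, -10]].
det(H) = 44, tr(H) = -16.
det(H) > 0 and tr(H) < 0, so H is negative definite everywhere: concave.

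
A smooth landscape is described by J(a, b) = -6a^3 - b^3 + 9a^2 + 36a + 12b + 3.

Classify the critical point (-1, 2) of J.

saddle point

The mixed partial ∂²J/∂a∂b is 0, so the Hessian at any point is diag(J_aa, J_bb) = diag(18(-2a + 1), -6b).
At (-1, 2): H = diag(54, -12).
The eigenvalues have opposite signs, so H is indefinite: a saddle point.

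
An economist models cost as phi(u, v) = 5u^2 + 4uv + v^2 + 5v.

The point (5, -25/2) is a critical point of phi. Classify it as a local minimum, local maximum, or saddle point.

The Hessian of phi is constant: H = [[10, 4], [4, 2]].
det(H) = 10·2 − 4² = 4.
det(H) > 0 and tr(H) = 12 > 0, so H is positive definite and the point is a local minimum.

local minimum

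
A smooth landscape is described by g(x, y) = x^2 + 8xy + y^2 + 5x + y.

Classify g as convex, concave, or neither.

neither

g is quadratic, so its Hessian is the constant matrix H = [[2, 8], [8, 2]].
det(H) = -60, tr(H) = 4.
det(H) < 0, so H is indefinite: neither convex nor concave.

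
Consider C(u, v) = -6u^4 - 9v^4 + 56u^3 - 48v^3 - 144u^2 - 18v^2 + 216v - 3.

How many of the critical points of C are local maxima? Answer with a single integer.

4

C separates as a function of u plus a function of v, so ∇C=0 decouples.
∂C/∂u = -24u(u - 4)(u - 3) = 0 at u ∈ {0, 3, 4}; ∂C/∂v = -36(v - 1)(v + 2)(v + 3) = 0 at v ∈ {-3, -2, 1}.
The Hessian is diagonal: diag(C_uu, C_vv). Second derivatives: C_uu(0)=-288, C_uu(3)=72, C_uu(4)=-96; C_vv(-3)=-144, C_vv(-2)=108, C_vv(1)=-432.
Local maxima occur where both diagonal entries negative: (0, -3), (0, 1), (4, -3), (4, 1). Count: 4.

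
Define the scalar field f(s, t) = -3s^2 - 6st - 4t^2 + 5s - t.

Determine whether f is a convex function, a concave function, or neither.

f is quadratic, so its Hessian is the constant matrix H = [[-6, -6], [-6, -8]].
det(H) = 12, tr(H) = -14.
det(H) > 0 and tr(H) < 0, so H is negative definite everywhere: concave.

concave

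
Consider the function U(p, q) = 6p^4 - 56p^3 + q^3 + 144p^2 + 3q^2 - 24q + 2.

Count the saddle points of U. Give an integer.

U separates as a function of p plus a function of q, so ∇U=0 decouples.
∂U/∂p = 24p(p - 4)(p - 3) = 0 at p ∈ {0, 3, 4}; ∂U/∂q = 3(q - 2)(q + 4) = 0 at q ∈ {-4, 2}.
The Hessian is diagonal: diag(U_pp, U_qq). Second derivatives: U_pp(0)=288, U_pp(3)=-72, U_pp(4)=96; U_qq(-4)=-18, U_qq(2)=18.
Saddle points occur where the two diagonal entries have opposite signs: (0, -4), (3, 2), (4, -4). Count: 3.

3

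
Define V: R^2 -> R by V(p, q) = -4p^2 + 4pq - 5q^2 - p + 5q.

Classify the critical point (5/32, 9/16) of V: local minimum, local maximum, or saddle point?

local maximum

The Hessian of V is constant: H = [[-8, 4], [4, -10]].
det(H) = (-8)·(-10) − 4² = 64.
det(H) > 0 and tr(H) = -18 < 0, so H is negative definite and the point is a local maximum.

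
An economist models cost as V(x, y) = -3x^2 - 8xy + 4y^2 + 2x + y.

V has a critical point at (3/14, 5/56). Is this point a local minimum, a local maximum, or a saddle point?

The Hessian of V is constant: H = [[-6, -8], [-8, 8]].
det(H) = (-6)·8 − (-8)² = -112.
Since det(H) < 0, H is indefinite and the critical point is a saddle point.

saddle point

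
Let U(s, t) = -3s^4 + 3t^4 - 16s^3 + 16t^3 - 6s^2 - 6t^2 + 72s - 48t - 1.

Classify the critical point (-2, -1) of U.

saddle point

The mixed partial ∂²U/∂s∂t is 0, so the Hessian at any point is diag(U_ss, U_tt) = diag(-12(3s^2 + 8s + 1), 12(3t^2 + 8t - 1)).
At (-2, -1): H = diag(36, -72).
The eigenvalues have opposite signs, so H is indefinite: a saddle point.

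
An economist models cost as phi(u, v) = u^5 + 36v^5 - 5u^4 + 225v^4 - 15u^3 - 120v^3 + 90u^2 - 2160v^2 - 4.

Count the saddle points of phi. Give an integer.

phi separates as a function of u plus a function of v, so ∇phi=0 decouples.
∂phi/∂u = 5u(u - 4)(u - 3)(u + 3) = 0 at u ∈ {-3, 0, 3, 4}; ∂phi/∂v = 180v(v - 2)(v + 3)(v + 4) = 0 at v ∈ {-4, -3, 0, 2}.
The Hessian is diagonal: diag(phi_uu, phi_vv). Second derivatives: phi_uu(-3)=-630, phi_uu(0)=180, phi_uu(3)=-90, phi_uu(4)=140; phi_vv(-4)=-4320, phi_vv(-3)=2700, phi_vv(0)=-4320, phi_vv(2)=10800.
Saddle points occur where the two diagonal entries have opposite signs: (-3, -3), (-3, 2), (0, -4), (0, 0), (3, -3), (3, 2), (4, -4), (4, 0). Count: 8.

8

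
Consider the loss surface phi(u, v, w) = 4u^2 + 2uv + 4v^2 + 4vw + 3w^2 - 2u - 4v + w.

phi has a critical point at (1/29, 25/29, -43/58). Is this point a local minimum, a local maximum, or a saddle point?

local minimum

The Hessian is constant: H = [[8, 2, 0], [2, 8, 4], [0, 4, 6]].
Leading principal minors: Δ₁ = 8, Δ₂ = 60, Δ₃ = 232.
All leading minors are positive, so H is positive definite: a local minimum.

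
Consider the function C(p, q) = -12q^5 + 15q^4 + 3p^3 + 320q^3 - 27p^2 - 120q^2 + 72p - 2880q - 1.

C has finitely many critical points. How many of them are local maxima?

2

C separates as a function of p plus a function of q, so ∇C=0 decouples.
∂C/∂p = 9(p - 4)(p - 2) = 0 at p ∈ {2, 4}; ∂C/∂q = -60(q - 4)(q - 2)(q + 2)(q + 3) = 0 at q ∈ {-3, -2, 2, 4}.
The Hessian is diagonal: diag(C_pp, C_qq). Second derivatives: C_pp(2)=-18, C_pp(4)=18; C_qq(-3)=2100, C_qq(-2)=-1440, C_qq(2)=2400, C_qq(4)=-5040.
Local maxima occur where both diagonal entries negative: (2, -2), (2, 4). Count: 2.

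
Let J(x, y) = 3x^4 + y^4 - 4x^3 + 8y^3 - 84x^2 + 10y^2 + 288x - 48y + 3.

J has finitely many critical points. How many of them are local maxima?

1

J separates as a function of x plus a function of y, so ∇J=0 decouples.
∂J/∂x = 12(x - 3)(x - 2)(x + 4) = 0 at x ∈ {-4, 2, 3}; ∂J/∂y = 4(y - 1)(y + 3)(y + 4) = 0 at y ∈ {-4, -3, 1}.
The Hessian is diagonal: diag(J_xx, J_yy). Second derivatives: J_xx(-4)=504, J_xx(2)=-72, J_xx(3)=84; J_yy(-4)=20, J_yy(-3)=-16, J_yy(1)=80.
Local maxima occur where both diagonal entries negative: (2, -3). Count: 1.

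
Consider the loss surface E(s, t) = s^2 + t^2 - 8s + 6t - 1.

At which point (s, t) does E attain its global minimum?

(4, -3)

E(s,t) separates as P(s) + Q(t) − 1, so its minimum is min P + min Q − 1.
P'(s) = 2s - 8 vanishes at s ∈ {4}; Q'(t) = 2(t + 3) vanishes at t ∈ {-3}.
Local minima of P (where P''>0): P(4)=-16. Local minima of Q: Q(-3)=-9.
So the global minimum of E is P(4) + Q(-3) − 1 = -16 − 9 − 1 = -26, attained at (4, -3).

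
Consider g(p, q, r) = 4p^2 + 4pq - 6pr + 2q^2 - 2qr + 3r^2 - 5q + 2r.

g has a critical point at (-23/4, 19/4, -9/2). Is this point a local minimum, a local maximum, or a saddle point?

local minimum

The Hessian is constant: H = [[8, 4, -6], [4, 4, -2], [-6, -2, 6]].
Leading principal minors: Δ₁ = 8, Δ₂ = 16, Δ₃ = 16.
All leading minors are positive, so H is positive definite: a local minimum.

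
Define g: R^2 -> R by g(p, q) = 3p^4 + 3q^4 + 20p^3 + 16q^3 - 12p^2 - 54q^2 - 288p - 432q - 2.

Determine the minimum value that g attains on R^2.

g(p,q) separates as A(p) + B(q) − 2, so its minimum is min A + min B − 2.
A'(p) = 12(p - 2)(p + 3)(p + 4) vanishes at p ∈ {-4, -3, 2}; B'(q) = 12(q - 3)(q + 3)(q + 4) vanishes at q ∈ {-4, -3, 3}.
Local minima of A (where A''>0): A(-4)=448, A(2)=-416. Local minima of B: B(-4)=608, B(3)=-1107.
So the global minimum of g is A(2) + B(3) − 2 = -416 − 1107 − 2 = -1525, attained at (2, 3).

-1525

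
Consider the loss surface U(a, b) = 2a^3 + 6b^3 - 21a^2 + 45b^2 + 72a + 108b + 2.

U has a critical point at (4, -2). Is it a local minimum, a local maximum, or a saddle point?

The mixed partial ∂²U/∂a∂b is 0, so the Hessian at any point is diag(U_aa, U_bb) = diag(6(2a - 7), 18(2b + 5)).
At (4, -2): H = diag(6, 18).
Both eigenvalues are positive, so H is positive definite: a local minimum.

local minimum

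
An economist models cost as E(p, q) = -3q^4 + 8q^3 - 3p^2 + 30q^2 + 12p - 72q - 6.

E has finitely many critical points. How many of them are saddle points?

E separates as a function of p plus a function of q, so ∇E=0 decouples.
∂E/∂p = -6(p - 2) = 0 at p ∈ {2}; ∂E/∂q = -12(q - 3)(q - 1)(q + 2) = 0 at q ∈ {-2, 1, 3}.
The Hessian is diagonal: diag(E_pp, E_qq). Second derivatives: E_pp(2)=-6; E_qq(-2)=-180, E_qq(1)=72, E_qq(3)=-120.
Saddle points occur where the two diagonal entries have opposite signs: (2, 1). Count: 1.

1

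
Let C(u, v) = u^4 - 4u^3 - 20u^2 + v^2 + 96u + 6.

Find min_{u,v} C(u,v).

-273

C(u,v) separates as P(u) + Q(v) + 6, so its minimum is min P + min Q + 6.
P'(u) = 4(u - 4)(u - 2)(u + 3) vanishes at u ∈ {-3, 2, 4}; Q'(v) = 2v vanishes at v ∈ {0}.
Local minima of P (where P''>0): P(-3)=-279, P(4)=64. Local minima of Q: Q(0)=0.
So the global minimum of C is P(-3) + Q(0) + 6 = -279 + 0 + 6 = -273, attained at (-3, 0).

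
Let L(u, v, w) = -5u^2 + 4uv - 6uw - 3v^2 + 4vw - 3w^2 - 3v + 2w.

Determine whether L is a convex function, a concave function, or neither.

L is quadratic, so its Hessian is the constant matrix H = [[-10, 4, -6], [4, -6, 4], [-6, 4, -6]].
Leading principal minors: -10, 44, -80.
Signs alternate −, +, − ⇒ H ≺ 0 ⇒ concave.

concave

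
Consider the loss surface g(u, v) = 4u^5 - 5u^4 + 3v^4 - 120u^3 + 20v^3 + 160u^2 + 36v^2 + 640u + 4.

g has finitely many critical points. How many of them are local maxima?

g separates as a function of u plus a function of v, so ∇g=0 decouples.
∂g/∂u = 20(u - 4)(u - 2)(u + 1)(u + 4) = 0 at u ∈ {-4, -1, 2, 4}; ∂g/∂v = 12v(v + 2)(v + 3) = 0 at v ∈ {-3, -2, 0}.
The Hessian is diagonal: diag(g_uu, g_vv). Second derivatives: g_uu(-4)=-2880, g_uu(-1)=900, g_uu(2)=-720, g_uu(4)=1600; g_vv(-3)=36, g_vv(-2)=-24, g_vv(0)=72.
Local maxima occur where both diagonal entries negative: (-4, -2), (2, -2). Count: 2.

2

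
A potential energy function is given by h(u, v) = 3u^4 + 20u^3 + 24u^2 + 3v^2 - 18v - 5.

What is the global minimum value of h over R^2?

-160

h(u,v) separates as P(u) + Q(v) − 5, so its minimum is min P + min Q − 5.
P'(u) = 12u(u + 1)(u + 4) vanishes at u ∈ {-4, -1, 0}; Q'(v) = 6v - 18 vanishes at v ∈ {3}.
Local minima of P (where P''>0): P(-4)=-128, P(0)=0. Local minima of Q: Q(3)=-27.
So the global minimum of h is P(-4) + Q(3) − 5 = -128 − 27 − 5 = -160, attained at (-4, 3).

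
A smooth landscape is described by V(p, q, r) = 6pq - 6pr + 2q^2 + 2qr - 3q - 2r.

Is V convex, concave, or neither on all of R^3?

V is quadratic, so its Hessian is the constant matrix H = [[0, 6, -6], [6, 4, 2], [-6, 2, 0]].
Leading principal minors: 0, -36, -288.
Neither pattern holds ⇒ H is indefinite ⇒ neither convex nor concave.

neither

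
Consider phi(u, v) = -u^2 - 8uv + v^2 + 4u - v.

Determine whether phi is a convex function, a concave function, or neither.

phi is quadratic, so its Hessian is the constant matrix H = [[-2, -8], [-8, 2]].
det(H) = -68, tr(H) = 0.
det(H) < 0, so H is indefinite: neither convex nor concave.

neither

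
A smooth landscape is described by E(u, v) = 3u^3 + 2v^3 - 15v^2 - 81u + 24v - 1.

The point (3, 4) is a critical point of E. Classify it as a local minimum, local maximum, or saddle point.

The mixed partial ∂²E/∂u∂v is 0, so the Hessian at any point is diag(E_uu, E_vv) = diag(18u, 6(2v - 5)).
At (3, 4): H = diag(54, 18).
Both eigenvalues are positive, so H is positive definite: a local minimum.

local minimum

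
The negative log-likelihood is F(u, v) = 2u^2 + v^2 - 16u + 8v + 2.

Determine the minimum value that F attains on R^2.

F(u,v) separates as P(u) + Q(v) + 2, so its minimum is min P + min Q + 2.
P'(u) = 4u - 16 vanishes at u ∈ {4}; Q'(v) = 2v + 8 vanishes at v ∈ {-4}.
Local minima of P (where P''>0): P(4)=-32. Local minima of Q: Q(-4)=-16.
So the global minimum of F is P(4) + Q(-4) + 2 = -32 − 16 + 2 = -46, attained at (4, -4).

-46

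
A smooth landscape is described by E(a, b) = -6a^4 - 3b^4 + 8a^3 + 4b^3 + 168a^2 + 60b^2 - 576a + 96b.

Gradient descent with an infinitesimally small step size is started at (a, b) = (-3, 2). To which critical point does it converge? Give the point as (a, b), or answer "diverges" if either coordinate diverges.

(2, -1)

E is separable, so gradient descent decouples: a follows -∂E/∂a, b follows -∂E/∂b.
∂E/∂a = -24(a - 3)(a - 2)(a + 4); at a=-3 this is -720, so a increases.
∂E/∂b = -12(b - 4)(b + 1)(b + 2); at b=2 this is 288, so b decreases.
a converges to its nearest critical value 2 (a local min of the a-part); b converges to -1. The iterate converges to (2, -1).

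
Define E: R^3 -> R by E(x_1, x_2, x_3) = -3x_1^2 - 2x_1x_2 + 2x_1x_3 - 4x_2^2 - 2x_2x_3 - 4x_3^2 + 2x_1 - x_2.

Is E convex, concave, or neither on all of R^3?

concave

E is quadratic, so its Hessian is the constant matrix H = [[-6, -2, 2], [-2, -8, -2], [2, -2, -8]].
Leading principal minors: -6, 44, -280.
Signs alternate −, +, − ⇒ H ≺ 0 ⇒ concave.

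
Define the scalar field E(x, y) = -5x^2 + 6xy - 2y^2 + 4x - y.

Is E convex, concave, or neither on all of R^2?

concave

E is quadratic, so its Hessian is the constant matrix H = [[-10, 6], [6, -4]].
det(H) = 4, tr(H) = -14.
det(H) > 0 and tr(H) < 0, so H is negative definite everywhere: concave.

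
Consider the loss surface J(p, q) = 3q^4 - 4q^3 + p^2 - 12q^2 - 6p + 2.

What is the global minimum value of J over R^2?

J(p,q) separates as A(p) + B(q) + 2, so its minimum is min A + min B + 2.
A'(p) = 2p - 6 vanishes at p ∈ {3}; B'(q) = 12q(q - 2)(q + 1) vanishes at q ∈ {-1, 0, 2}.
Local minima of A (where A''>0): A(3)=-9. Local minima of B: B(-1)=-5, B(2)=-32.
So the global minimum of J is A(3) + B(2) + 2 = -9 − 32 + 2 = -39, attained at (3, 2).

-39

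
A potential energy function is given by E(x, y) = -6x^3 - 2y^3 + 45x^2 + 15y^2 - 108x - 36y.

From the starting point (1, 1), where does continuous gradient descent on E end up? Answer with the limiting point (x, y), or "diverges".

(2, 2)

E is separable, so gradient descent decouples: x follows -∂E/∂x, y follows -∂E/∂y.
∂E/∂x = -18(x - 3)(x - 2); at x=1 this is -36, so x increases.
∂E/∂y = -6(y - 3)(y - 2); at y=1 this is -12, so y increases.
x converges to its nearest critical value 2 (a local min of the x-part); y converges to 2. The iterate converges to (2, 2).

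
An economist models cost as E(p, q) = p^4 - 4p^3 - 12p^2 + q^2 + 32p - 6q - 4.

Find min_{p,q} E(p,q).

E(p,q) separates as A(p) + B(q) − 4, so its minimum is min A + min B − 4.
A'(p) = 4(p - 4)(p - 1)(p + 2) vanishes at p ∈ {-2, 1, 4}; B'(q) = 2q - 6 vanishes at q ∈ {3}.
Local minima of A (where A''>0): A(-2)=-64, A(4)=-64. Local minima of B: B(3)=-9.
So the global minimum of E is A(-2) + B(3) − 4 = -64 − 9 − 4 = -77, attained at (-2, 3).

-77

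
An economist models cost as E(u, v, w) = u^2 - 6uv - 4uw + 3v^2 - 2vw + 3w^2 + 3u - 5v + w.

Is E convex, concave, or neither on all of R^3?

E is quadratic, so its Hessian is the constant matrix H = [[2, -6, -4], [-6, 6, -2], [-4, -2, 6]].
Leading principal minors: 2, -24, -344.
Neither pattern holds ⇒ H is indefinite ⇒ neither convex nor concave.

neither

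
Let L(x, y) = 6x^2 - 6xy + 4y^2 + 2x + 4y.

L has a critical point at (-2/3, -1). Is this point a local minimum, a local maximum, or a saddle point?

The Hessian of L is constant: H = [[12, -6], [-6, 8]].
det(H) = 12·8 − (-6)² = 60.
det(H) > 0 and tr(H) = 20 > 0, so H is positive definite and the point is a local minimum.

local minimum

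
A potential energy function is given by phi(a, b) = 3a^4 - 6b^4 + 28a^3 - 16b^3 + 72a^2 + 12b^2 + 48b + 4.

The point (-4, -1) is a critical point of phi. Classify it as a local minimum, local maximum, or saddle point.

local minimum

The mixed partial ∂²phi/∂a∂b is 0, so the Hessian at any point is diag(phi_aa, phi_bb) = diag(12(3a^2 + 14a + 12), 24(-3b^2 - 4b + 1)).
At (-4, -1): H = diag(48, 48).
Both eigenvalues are positive, so H is positive definite: a local minimum.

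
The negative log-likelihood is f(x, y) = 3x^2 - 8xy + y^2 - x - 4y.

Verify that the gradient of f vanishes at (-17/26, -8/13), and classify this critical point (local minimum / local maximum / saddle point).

saddle point

∇f = (6x - 8y - 1, -8x + 2y - 4); substituting (-17/26, -8/13) gives ∇f = (0, 0), so (-17/26, -8/13) is indeed a critical point.
The Hessian of f is constant: H = [[6, -8], [-8, 2]].
det(H) = 6·2 − (-8)² = -52.
Since det(H) < 0, H is indefinite and the critical point is a saddle point.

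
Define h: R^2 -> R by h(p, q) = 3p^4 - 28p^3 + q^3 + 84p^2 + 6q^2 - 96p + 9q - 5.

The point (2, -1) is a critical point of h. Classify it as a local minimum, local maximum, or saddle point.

saddle point

The mixed partial ∂²h/∂p∂q is 0, so the Hessian at any point is diag(h_pp, h_qq) = diag(12(3p^2 - 14p + 14), 6(q + 2)).
At (2, -1): H = diag(-24, 6).
The eigenvalues have opposite signs, so H is indefinite: a saddle point.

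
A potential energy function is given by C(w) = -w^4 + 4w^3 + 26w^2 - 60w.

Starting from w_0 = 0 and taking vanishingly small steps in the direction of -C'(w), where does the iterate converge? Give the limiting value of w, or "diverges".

1

C'(w) = -4(w - 5)(w - 1)(w + 3), so C'(0) = -60.
Gradient descent moves in the -C' direction, i.e. w is increasing.
The nearest critical point in that direction is w = 1, where C'' = 64 > 0 (a local minimum). The iterate converges there.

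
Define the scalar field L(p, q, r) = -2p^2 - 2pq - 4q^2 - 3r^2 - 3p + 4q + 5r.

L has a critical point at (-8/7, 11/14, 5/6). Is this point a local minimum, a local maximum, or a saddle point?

local maximum

The Hessian is constant: H = [[-4, -2, 0], [-2, -8, 0], [0, 0, -6]].
Leading principal minors: Δ₁ = -4, Δ₂ = 28, Δ₃ = -168.
The minors alternate sign starting negative (−, +, −), so H is negative definite: a local maximum.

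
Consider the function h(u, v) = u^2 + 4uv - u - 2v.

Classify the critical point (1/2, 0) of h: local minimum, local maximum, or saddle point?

saddle point

The Hessian of h is constant: H = [[2, 4], [4, 0]].
det(H) = 2·0 − 4² = -16.
Since det(H) < 0, H is indefinite and the critical point is a saddle point.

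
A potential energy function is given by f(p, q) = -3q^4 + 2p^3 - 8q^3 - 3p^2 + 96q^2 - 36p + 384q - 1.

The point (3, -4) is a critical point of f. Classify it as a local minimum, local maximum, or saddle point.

The mixed partial ∂²f/∂p∂q is 0, so the Hessian at any point is diag(f_pp, f_qq) = diag(6(2p - 1), 12(-3q^2 - 4q + 16)).
At (3, -4): H = diag(30, -192).
The eigenvalues have opposite signs, so H is indefinite: a saddle point.

saddle point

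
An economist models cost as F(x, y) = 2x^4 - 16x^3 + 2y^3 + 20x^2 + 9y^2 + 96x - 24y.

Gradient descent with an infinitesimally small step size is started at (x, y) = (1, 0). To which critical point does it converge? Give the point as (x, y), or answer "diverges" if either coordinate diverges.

(-1, 1)

F is separable, so gradient descent decouples: x follows -∂F/∂x, y follows -∂F/∂y.
∂F/∂x = 8(x - 4)(x - 3)(x + 1); at x=1 this is 96, so x decreases.
∂F/∂y = 6(y - 1)(y + 4); at y=0 this is -24, so y increases.
x converges to its nearest critical value -1 (a local min of the x-part); y converges to 1. The iterate converges to (-1, 1).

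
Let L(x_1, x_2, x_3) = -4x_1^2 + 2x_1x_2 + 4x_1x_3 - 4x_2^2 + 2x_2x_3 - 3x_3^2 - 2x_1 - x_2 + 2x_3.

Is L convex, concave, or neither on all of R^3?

concave

L is quadratic, so its Hessian is the constant matrix H = [[-8, 2, 4], [2, -8, 2], [4, 2, -6]].
Leading principal minors: -8, 60, -168.
Signs alternate −, +, − ⇒ H ≺ 0 ⇒ concave.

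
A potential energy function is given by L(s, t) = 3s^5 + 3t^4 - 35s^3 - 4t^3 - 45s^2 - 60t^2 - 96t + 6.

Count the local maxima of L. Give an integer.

L separates as a function of s plus a function of t, so ∇L=0 decouples.
∂L/∂s = 15s(s - 3)(s + 1)(s + 2) = 0 at s ∈ {-2, -1, 0, 3}; ∂L/∂t = 12(t - 4)(t + 1)(t + 2) = 0 at t ∈ {-2, -1, 4}.
The Hessian is diagonal: diag(L_ss, L_tt). Second derivatives: L_ss(-2)=-150, L_ss(-1)=60, L_ss(0)=-90, L_ss(3)=900; L_tt(-2)=72, L_tt(-1)=-60, L_tt(4)=360.
Local maxima occur where both diagonal entries negative: (-2, -1), (0, -1). Count: 2.

2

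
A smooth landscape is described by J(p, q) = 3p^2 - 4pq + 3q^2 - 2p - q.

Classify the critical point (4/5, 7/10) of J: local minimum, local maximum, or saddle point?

The Hessian of J is constant: H = [[6, -4], [-4, 6]].
det(H) = 6·6 − (-4)² = 20.
det(H) > 0 and tr(H) = 12 > 0, so H is positive definite and the point is a local minimum.

local minimum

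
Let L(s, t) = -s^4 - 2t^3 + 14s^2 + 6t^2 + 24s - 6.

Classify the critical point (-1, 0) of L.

The mixed partial ∂²L/∂s∂t is 0, so the Hessian at any point is diag(L_ss, L_tt) = diag(4(-3s^2 + 7), 12(-t + 1)).
At (-1, 0): H = diag(16, 12).
Both eigenvalues are positive, so H is positive definite: a local minimum.

local minimum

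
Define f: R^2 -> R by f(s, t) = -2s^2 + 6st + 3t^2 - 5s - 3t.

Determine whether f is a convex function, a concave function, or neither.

f is quadratic, so its Hessian is the constant matrix H = [[-4, 6], [6, 6]].
det(H) = -60, tr(H) = 2.
det(H) < 0, so H is indefinite: neither convex nor concave.

neither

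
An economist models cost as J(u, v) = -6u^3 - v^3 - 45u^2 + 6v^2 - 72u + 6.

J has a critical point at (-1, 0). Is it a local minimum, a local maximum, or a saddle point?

saddle point

The mixed partial ∂²J/∂u∂v is 0, so the Hessian at any point is diag(J_uu, J_vv) = diag(-18(2u + 5), 6(-v + 2)).
At (-1, 0): H = diag(-54, 12).
The eigenvalues have opposite signs, so H is indefinite: a saddle point.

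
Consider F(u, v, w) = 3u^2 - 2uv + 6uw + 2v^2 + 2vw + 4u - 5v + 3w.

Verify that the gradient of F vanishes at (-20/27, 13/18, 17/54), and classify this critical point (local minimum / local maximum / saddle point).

saddle point

∇F = (6u - 2v + 6w + 4, -2u + 4v + 2w - 5, 6u + 2v + 3); substituting (-20/27, 13/18, 17/54) gives ∇F = (0, 0, 0), so (-20/27, 13/18, 17/54) is indeed a critical point.
The Hessian is constant: H = [[6, -2, 6], [-2, 4, 2], [6, 2, 0]].
Leading principal minors: Δ₁ = 6, Δ₂ = 20, Δ₃ = -216.
The minors fit neither the all-positive nor the alternating-sign pattern, so H is indefinite: a saddle point.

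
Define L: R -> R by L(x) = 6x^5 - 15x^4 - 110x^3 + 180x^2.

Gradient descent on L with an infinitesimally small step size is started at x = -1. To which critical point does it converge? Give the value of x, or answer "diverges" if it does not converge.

L'(x) = 30x(x - 4)(x - 1)(x + 3), so L'(-1) = -600.
Gradient descent moves in the -L' direction, i.e. x is increasing.
The nearest critical point in that direction is x = 0, where L'' = 360 > 0 (a local minimum). The iterate converges there.

0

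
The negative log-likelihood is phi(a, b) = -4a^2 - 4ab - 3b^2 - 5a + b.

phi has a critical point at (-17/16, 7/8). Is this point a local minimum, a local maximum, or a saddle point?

The Hessian of phi is constant: H = [[-8, -4], [-4, -6]].
det(H) = (-8)·(-6) − (-4)² = 32.
det(H) > 0 and tr(H) = -14 < 0, so H is negative definite and the point is a local maximum.

local maximum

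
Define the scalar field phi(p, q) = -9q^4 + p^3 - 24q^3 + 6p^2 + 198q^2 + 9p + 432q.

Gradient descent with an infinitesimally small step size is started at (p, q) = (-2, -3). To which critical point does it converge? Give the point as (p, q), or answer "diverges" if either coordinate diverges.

phi is separable, so gradient descent decouples: p follows -∂phi/∂p, q follows -∂phi/∂q.
∂phi/∂p = 3(p + 1)(p + 3); at p=-2 this is -3, so p increases.
∂phi/∂q = -36(q - 3)(q + 1)(q + 4); at q=-3 this is -432, so q increases.
p converges to its nearest critical value -1 (a local min of the p-part); q converges to -1. The iterate converges to (-1, -1).

(-1, -1)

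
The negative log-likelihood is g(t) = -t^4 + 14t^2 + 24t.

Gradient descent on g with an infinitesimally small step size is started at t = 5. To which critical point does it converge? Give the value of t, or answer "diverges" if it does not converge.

diverges

g'(t) = -4(t - 3)(t + 1)(t + 2), so g'(5) = -336.
Gradient descent moves in the -g' direction, i.e. t is increasing.
There is no critical point above t=5, and g' keeps the same sign, so the iterate runs off to +∞.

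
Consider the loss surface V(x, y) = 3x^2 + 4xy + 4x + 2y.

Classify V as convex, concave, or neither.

neither

V is quadratic, so its Hessian is the constant matrix H = [[6, 4], [4, 0]].
det(H) = -16, tr(H) = 6.
det(H) < 0, so H is indefinite: neither convex nor concave.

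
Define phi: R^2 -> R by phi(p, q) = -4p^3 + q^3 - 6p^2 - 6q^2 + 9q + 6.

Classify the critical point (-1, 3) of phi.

The mixed partial ∂²phi/∂p∂q is 0, so the Hessian at any point is diag(phi_pp, phi_qq) = diag(-12(2p + 1), 6(q - 2)).
At (-1, 3): H = diag(12, 6).
Both eigenvalues are positive, so H is positive definite: a local minimum.

local minimum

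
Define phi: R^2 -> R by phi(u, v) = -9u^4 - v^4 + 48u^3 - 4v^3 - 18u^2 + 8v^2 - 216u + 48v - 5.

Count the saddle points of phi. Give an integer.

4

phi separates as a function of u plus a function of v, so ∇phi=0 decouples.
∂phi/∂u = -36(u - 3)(u - 2)(u + 1) = 0 at u ∈ {-1, 2, 3}; ∂phi/∂v = -4(v - 2)(v + 2)(v + 3) = 0 at v ∈ {-3, -2, 2}.
The Hessian is diagonal: diag(phi_uu, phi_vv). Second derivatives: phi_uu(-1)=-432, phi_uu(2)=108, phi_uu(3)=-144; phi_vv(-3)=-20, phi_vv(-2)=16, phi_vv(2)=-80.
Saddle points occur where the two diagonal entries have opposite signs: (-1, -2), (2, -3), (2, 2), (3, -2). Count: 4.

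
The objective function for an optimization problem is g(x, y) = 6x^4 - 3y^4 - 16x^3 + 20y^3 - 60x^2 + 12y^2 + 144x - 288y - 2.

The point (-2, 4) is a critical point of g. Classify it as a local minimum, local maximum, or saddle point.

saddle point

The mixed partial ∂²g/∂x∂y is 0, so the Hessian at any point is diag(g_xx, g_yy) = diag(24(3x^2 - 4x - 5), 12(-3y^2 + 10y + 2)).
At (-2, 4): H = diag(360, -72).
The eigenvalues have opposite signs, so H is indefinite: a saddle point.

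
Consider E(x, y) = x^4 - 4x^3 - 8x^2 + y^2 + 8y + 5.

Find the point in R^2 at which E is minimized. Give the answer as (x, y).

E(x,y) separates as P(x) + Q(y) + 5, so its minimum is min P + min Q + 5.
P'(x) = 4x(x - 4)(x + 1) vanishes at x ∈ {-1, 0, 4}; Q'(y) = 2y + 8 vanishes at y ∈ {-4}.
Local minima of P (where P''>0): P(-1)=-3, P(4)=-128. Local minima of Q: Q(-4)=-16.
So the global minimum of E is P(4) + Q(-4) + 5 = -128 − 16 + 5 = -139, attained at (4, -4).

(4, -4)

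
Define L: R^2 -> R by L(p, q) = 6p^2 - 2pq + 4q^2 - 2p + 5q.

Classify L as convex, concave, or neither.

convex

L is quadratic, so its Hessian is the constant matrix H = [[12, -2], [-2, 8]].
det(H) = 92, tr(H) = 20.
det(H) > 0 and tr(H) > 0, so H is positive definite everywhere: convex.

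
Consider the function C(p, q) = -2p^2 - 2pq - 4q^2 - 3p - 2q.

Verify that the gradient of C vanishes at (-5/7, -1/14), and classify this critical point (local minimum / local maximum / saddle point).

∇C = (-4p - 2q - 3, -2p - 8q - 2); substituting (-5/7, -1/14) gives ∇C = (0, 0), so (-5/7, -1/14) is indeed a critical point.
The Hessian of C is constant: H = [[-4, -2], [-2, -8]].
det(H) = (-4)·(-8) − (-2)² = 28.
det(H) > 0 and tr(H) = -12 < 0, so H is negative definite and the point is a local maximum.

local maximum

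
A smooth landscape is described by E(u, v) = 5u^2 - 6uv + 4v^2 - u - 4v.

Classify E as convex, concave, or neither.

convex

E is quadratic, so its Hessian is the constant matrix H = [[10, -6], [-6, 8]].
det(H) = 44, tr(H) = 18.
det(H) > 0 and tr(H) > 0, so H is positive definite everywhere: convex.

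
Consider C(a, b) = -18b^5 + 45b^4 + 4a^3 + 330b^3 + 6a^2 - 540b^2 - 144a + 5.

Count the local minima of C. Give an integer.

2

C separates as a function of a plus a function of b, so ∇C=0 decouples.
∂C/∂a = 12(a - 3)(a + 4) = 0 at a ∈ {-4, 3}; ∂C/∂b = -90b(b - 4)(b - 1)(b + 3) = 0 at b ∈ {-3, 0, 1, 4}.
The Hessian is diagonal: diag(C_aa, C_bb). Second derivatives: C_aa(-4)=-84, C_aa(3)=84; C_bb(-3)=7560, C_bb(0)=-1080, C_bb(1)=1080, C_bb(4)=-7560.
Local minima occur where both diagonal entries positive: (3, -3), (3, 1). Count: 2.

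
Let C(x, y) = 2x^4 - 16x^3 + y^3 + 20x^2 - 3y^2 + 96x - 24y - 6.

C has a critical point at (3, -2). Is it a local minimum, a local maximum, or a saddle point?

The mixed partial ∂²C/∂x∂y is 0, so the Hessian at any point is diag(C_xx, C_yy) = diag(8(3x^2 - 12x + 5), 6(y - 1)).
At (3, -2): H = diag(-32, -18).
Both eigenvalues are negative, so H is negative definite: a local maximum.

local maximum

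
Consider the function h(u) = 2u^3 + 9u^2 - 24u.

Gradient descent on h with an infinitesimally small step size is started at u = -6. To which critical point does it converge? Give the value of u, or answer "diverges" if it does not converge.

h'(u) = 6(u - 1)(u + 4), so h'(-6) = 84.
Gradient descent moves in the -h' direction, i.e. u is decreasing.
There is no critical point below u=-6, and h' keeps the same sign, so the iterate runs off to −∞.

diverges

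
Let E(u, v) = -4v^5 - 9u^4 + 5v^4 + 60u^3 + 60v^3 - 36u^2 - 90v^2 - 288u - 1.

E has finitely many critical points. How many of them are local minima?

E separates as a function of u plus a function of v, so ∇E=0 decouples.
∂E/∂u = -36(u - 4)(u - 2)(u + 1) = 0 at u ∈ {-1, 2, 4}; ∂E/∂v = -20v(v - 3)(v - 1)(v + 3) = 0 at v ∈ {-3, 0, 1, 3}.
The Hessian is diagonal: diag(E_uu, E_vv). Second derivatives: E_uu(-1)=-540, E_uu(2)=216, E_uu(4)=-360; E_vv(-3)=1440, E_vv(0)=-180, E_vv(1)=160, E_vv(3)=-720.
Local minima occur where both diagonal entries positive: (2, -3), (2, 1). Count: 2.

2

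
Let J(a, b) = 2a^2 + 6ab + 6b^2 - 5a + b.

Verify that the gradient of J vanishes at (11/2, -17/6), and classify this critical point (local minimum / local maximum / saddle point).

∇J = (4a + 6b - 5, 6a + 12b + 1); substituting (11/2, -17/6) gives ∇J = (0, 0), so (11/2, -17/6) is indeed a critical point.
The Hessian of J is constant: H = [[4, 6], [6, 12]].
det(H) = 4·12 − 6² = 12.
det(H) > 0 and tr(H) = 16 > 0, so H is positive definite and the point is a local minimum.

local minimum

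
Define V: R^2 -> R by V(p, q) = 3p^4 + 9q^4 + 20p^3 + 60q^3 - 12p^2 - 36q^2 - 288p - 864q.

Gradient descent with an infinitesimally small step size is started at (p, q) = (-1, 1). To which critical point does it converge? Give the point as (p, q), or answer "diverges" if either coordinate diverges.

(2, 2)

V is separable, so gradient descent decouples: p follows -∂V/∂p, q follows -∂V/∂q.
∂V/∂p = 12(p - 2)(p + 3)(p + 4); at p=-1 this is -216, so p increases.
∂V/∂q = 36(q - 2)(q + 3)(q + 4); at q=1 this is -720, so q increases.
p converges to its nearest critical value 2 (a local min of the p-part); q converges to 2. The iterate converges to (2, 2).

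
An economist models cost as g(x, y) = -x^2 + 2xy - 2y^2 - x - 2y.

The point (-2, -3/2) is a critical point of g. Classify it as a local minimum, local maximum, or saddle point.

local maximum

The Hessian of g is constant: H = [[-2, 2], [2, -4]].
det(H) = (-2)·(-4) − 2² = 4.
det(H) > 0 and tr(H) = -6 < 0, so H is negative definite and the point is a local maximum.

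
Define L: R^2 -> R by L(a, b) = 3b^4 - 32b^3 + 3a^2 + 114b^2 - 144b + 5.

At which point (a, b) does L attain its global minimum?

L(a,b) separates as P(a) + Q(b) + 5, so its minimum is min P + min Q + 5.
P'(a) = 6a vanishes at a ∈ {0}; Q'(b) = 12(b - 4)(b - 3)(b - 1) vanishes at b ∈ {1, 3, 4}.
Local minima of P (where P''>0): P(0)=0. Local minima of Q: Q(1)=-59, Q(4)=-32.
So the global minimum of L is P(0) + Q(1) + 5 = 0 − 59 + 5 = -54, attained at (0, 1).

(0, 1)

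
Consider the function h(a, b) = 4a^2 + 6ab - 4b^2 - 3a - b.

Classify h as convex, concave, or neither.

neither

h is quadratic, so its Hessian is the constant matrix H = [[8, 6], [6, -8]].
det(H) = -100, tr(H) = 0.
det(H) < 0, so H is indefinite: neither convex nor concave.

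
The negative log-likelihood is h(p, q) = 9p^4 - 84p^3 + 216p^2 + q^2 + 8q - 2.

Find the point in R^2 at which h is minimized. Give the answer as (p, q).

h(p,q) separates as A(p) + B(q) − 2, so its minimum is min A + min B − 2.
A'(p) = 36p(p - 4)(p - 3) vanishes at p ∈ {0, 3, 4}; B'(q) = 2q + 8 vanishes at q ∈ {-4}.
Local minima of A (where A''>0): A(0)=0, A(4)=384. Local minima of B: B(-4)=-16.
So the global minimum of h is A(0) + B(-4) − 2 = 0 − 16 − 2 = -18, attained at (0, -4).

(0, -4)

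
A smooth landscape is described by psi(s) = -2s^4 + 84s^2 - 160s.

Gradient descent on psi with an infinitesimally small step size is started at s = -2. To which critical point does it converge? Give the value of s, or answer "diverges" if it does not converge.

psi'(s) = -8(s - 4)(s - 1)(s + 5), so psi'(-2) = -432.
Gradient descent moves in the -psi' direction, i.e. s is increasing.
The nearest critical point in that direction is s = 1, where psi'' = 144 > 0 (a local minimum). The iterate converges there.

1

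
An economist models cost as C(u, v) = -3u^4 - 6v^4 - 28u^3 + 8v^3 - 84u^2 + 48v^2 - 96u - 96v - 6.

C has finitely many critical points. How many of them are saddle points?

4

C separates as a function of u plus a function of v, so ∇C=0 decouples.
∂C/∂u = -12(u + 1)(u + 2)(u + 4) = 0 at u ∈ {-4, -2, -1}; ∂C/∂v = -24(v - 2)(v - 1)(v + 2) = 0 at v ∈ {-2, 1, 2}.
The Hessian is diagonal: diag(C_uu, C_vv). Second derivatives: C_uu(-4)=-72, C_uu(-2)=24, C_uu(-1)=-36; C_vv(-2)=-288, C_vv(1)=72, C_vv(2)=-96.
Saddle points occur where the two diagonal entries have opposite signs: (-4, 1), (-2, -2), (-2, 2), (-1, 1). Count: 4.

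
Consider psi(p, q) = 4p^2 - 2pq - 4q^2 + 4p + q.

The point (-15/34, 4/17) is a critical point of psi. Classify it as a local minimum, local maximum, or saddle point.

saddle point

The Hessian of psi is constant: H = [[8, -2], [-2, -8]].
det(H) = 8·(-8) − (-2)² = -68.
Since det(H) < 0, H is indefinite and the critical point is a saddle point.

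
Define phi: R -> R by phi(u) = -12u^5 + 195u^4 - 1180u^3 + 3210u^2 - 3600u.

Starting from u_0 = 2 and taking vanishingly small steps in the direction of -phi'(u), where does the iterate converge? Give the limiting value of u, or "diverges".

1

phi'(u) = -60(u - 5)(u - 4)(u - 3)(u - 1), so phi'(2) = 360.
Gradient descent moves in the -phi' direction, i.e. u is decreasing.
The nearest critical point in that direction is u = 1, where phi'' = 1440 > 0 (a local minimum). The iterate converges there.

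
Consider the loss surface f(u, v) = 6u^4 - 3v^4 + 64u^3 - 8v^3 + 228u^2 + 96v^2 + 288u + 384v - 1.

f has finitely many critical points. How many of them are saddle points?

f separates as a function of u plus a function of v, so ∇f=0 decouples.
∂f/∂u = 24(u + 1)(u + 3)(u + 4) = 0 at u ∈ {-4, -3, -1}; ∂f/∂v = -12(v - 4)(v + 2)(v + 4) = 0 at v ∈ {-4, -2, 4}.
The Hessian is diagonal: diag(f_uu, f_vv). Second derivatives: f_uu(-4)=72, f_uu(-3)=-48, f_uu(-1)=144; f_vv(-4)=-192, f_vv(-2)=144, f_vv(4)=-576.
Saddle points occur where the two diagonal entries have opposite signs: (-4, -4), (-4, 4), (-3, -2), (-1, -4), (-1, 4). Count: 5.

5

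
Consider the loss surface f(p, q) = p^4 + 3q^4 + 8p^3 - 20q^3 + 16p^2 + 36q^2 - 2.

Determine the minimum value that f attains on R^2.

-2

f(p,q) separates as A(p) + B(q) − 2, so its minimum is min A + min B − 2.
A'(p) = 4p(p + 2)(p + 4) vanishes at p ∈ {-4, -2, 0}; B'(q) = 12q(q - 3)(q - 2) vanishes at q ∈ {0, 2, 3}.
Local minima of A (where A''>0): A(-4)=0, A(0)=0. Local minima of B: B(0)=0, B(3)=27.
So the global minimum of f is A(-4) + B(0) − 2 = 0 + 0 − 2 = -2, attained at (-4, 0).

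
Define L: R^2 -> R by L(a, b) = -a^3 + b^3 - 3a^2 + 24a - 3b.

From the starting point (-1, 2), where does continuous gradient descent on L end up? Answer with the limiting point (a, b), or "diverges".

L is separable, so gradient descent decouples: a follows -∂L/∂a, b follows -∂L/∂b.
∂L/∂a = -3(a - 2)(a + 4); at a=-1 this is 27, so a decreases.
∂L/∂b = 3(b - 1)(b + 1); at b=2 this is 9, so b decreases.
a converges to its nearest critical value -4 (a local min of the a-part); b converges to 1. The iterate converges to (-4, 1).

(-4, 1)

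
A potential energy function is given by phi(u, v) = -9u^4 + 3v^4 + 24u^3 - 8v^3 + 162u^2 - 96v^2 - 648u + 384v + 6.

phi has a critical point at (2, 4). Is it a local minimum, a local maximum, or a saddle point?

local minimum

The mixed partial ∂²phi/∂u∂v is 0, so the Hessian at any point is diag(phi_uu, phi_vv) = diag(36(-3u^2 + 4u + 9), 12(3v^2 - 4v - 16)).
At (2, 4): H = diag(180, 192).
Both eigenvalues are positive, so H is positive definite: a local minimum.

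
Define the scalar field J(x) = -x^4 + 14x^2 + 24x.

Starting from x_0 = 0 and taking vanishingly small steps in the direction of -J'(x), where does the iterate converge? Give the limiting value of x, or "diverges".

J'(x) = -4(x - 3)(x + 1)(x + 2), so J'(0) = 24.
Gradient descent moves in the -J' direction, i.e. x is decreasing.
The nearest critical point in that direction is x = -1, where J'' = 16 > 0 (a local minimum). The iterate converges there.

-1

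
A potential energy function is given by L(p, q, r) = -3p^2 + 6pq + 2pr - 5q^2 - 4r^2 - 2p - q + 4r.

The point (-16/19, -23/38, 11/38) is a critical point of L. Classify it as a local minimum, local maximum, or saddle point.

The Hessian is constant: H = [[-6, 6, 2], [6, -10, 0], [2, 0, -8]].
Leading principal minors: Δ₁ = -6, Δ₂ = 24, Δ₃ = -152.
The minors alternate sign starting negative (−, +, −), so H is negative definite: a local maximum.

local maximum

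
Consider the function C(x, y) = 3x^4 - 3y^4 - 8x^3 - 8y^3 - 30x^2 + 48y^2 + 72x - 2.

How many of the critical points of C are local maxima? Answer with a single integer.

2

C separates as a function of x plus a function of y, so ∇C=0 decouples.
∂C/∂x = 12(x - 3)(x - 1)(x + 2) = 0 at x ∈ {-2, 1, 3}; ∂C/∂y = -12y(y - 2)(y + 4) = 0 at y ∈ {-4, 0, 2}.
The Hessian is diagonal: diag(C_xx, C_yy). Second derivatives: C_xx(-2)=180, C_xx(1)=-72, C_xx(3)=120; C_yy(-4)=-288, C_yy(0)=96, C_yy(2)=-144.
Local maxima occur where both diagonal entries negative: (1, -4), (1, 2). Count: 2.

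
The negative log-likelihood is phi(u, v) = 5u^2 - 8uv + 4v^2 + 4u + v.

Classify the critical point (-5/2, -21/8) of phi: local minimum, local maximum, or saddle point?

local minimum

The Hessian of phi is constant: H = [[10, -8], [-8, 8]].
det(H) = 10·8 − (-8)² = 16.
det(H) > 0 and tr(H) = 18 > 0, so H is positive definite and the point is a local minimum.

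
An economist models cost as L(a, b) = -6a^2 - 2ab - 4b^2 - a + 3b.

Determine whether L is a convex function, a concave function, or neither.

concave

L is quadratic, so its Hessian is the constant matrix H = [[-12, -2], [-2, -8]].
det(H) = 92, tr(H) = -20.
det(H) > 0 and tr(H) < 0, so H is negative definite everywhere: concave.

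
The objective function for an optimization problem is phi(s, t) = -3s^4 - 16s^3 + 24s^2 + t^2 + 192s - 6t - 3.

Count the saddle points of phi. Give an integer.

2

phi separates as a function of s plus a function of t, so ∇phi=0 decouples.
∂phi/∂s = -12(s - 2)(s + 2)(s + 4) = 0 at s ∈ {-4, -2, 2}; ∂phi/∂t = 2(t - 3) = 0 at t ∈ {3}.
The Hessian is diagonal: diag(phi_ss, phi_tt). Second derivatives: phi_ss(-4)=-144, phi_ss(-2)=96, phi_ss(2)=-288; phi_tt(3)=2.
Saddle points occur where the two diagonal entries have opposite signs: (-4, 3), (2, 3). Count: 2.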